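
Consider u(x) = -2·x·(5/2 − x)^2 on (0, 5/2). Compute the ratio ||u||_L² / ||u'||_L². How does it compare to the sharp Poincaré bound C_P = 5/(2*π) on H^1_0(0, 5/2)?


||u||_L² / ||u'||_L² = 5*sqrt(14)/28 < C_P = 5/(2*π).

u(x) = -2·x·(5/2 − x)^2, so u'(x) = (5 - 6*x)*(x - 5/2).
u(x) = -2·x·(5/2 − x)^2 vanishes at x = 0 and x = 5/2, so u ∈ H^1_0(0, 5/2). Differentiate via the product rule and integrate the resulting polynomials term by term.
  ∫_0^5/2 u² dx = ∫_0^5/2 (4*x^6 - 40*x^5 + 150*x^4 - 250*x^3 + 625*x^2/4) dx. Term by term:
    ∫_0^5/2 4*x^6 dx = 78125/224;  ∫_0^5/2 -40*x^5 dx = -78125/48;  ∫_0^5/2 150*x^4 dx = 46875/16;
    ∫_0^5/2 -250*x^3 dx = -78125/32;  ∫_0^5/2 625*x^2/4 dx = 78125/96.
  Sum: 78125/224 − 78125/48 + 46875/16 − 78125/32 + 78125/96 = 15625/672.
  ∫_0^5/2 (u')² dx = ∫_0^5/2 (36*x^4 - 240*x^3 + 550*x^2 - 500*x + 625/4) dx. Term by term:
    ∫_0^5/2 36*x^4 dx = 5625/8;  ∫_0^5/2 -240*x^3 dx = -9375/4;  ∫_0^5/2 550*x^2 dx = 34375/12;
    ∫_0^5/2 -500*x dx = -3125/2;  ∫_0^5/2 625/4 dx = 3125/8.
  Sum: 5625/8 − 9375/4 + 34375/12 − 3125/2 + 3125/8 = 625/12.
∫_0^5/2 u² dx = 15625/672, so ||u||_L² = 125*sqrt(42)/168.
∫_0^5/2 (u')² dx = 625/12, so ||u'||_L² = 25*sqrt(3)/6.
Ratio ||u||_L² / ||u'||_L² = 5*sqrt(14)/28.
Sharp Poincaré constant on H^1_0(0, 5/2) is C_P = L/π = 5/(2*π), achieved by sin(2*π/5·x).
A polynomial bump cannot attain the sharp Poincaré constant (only the first sine eigenfunction does), so the ratio is strictly less than C_P, consistent with ||u||_L² ≤ C_P ||u'||_L².


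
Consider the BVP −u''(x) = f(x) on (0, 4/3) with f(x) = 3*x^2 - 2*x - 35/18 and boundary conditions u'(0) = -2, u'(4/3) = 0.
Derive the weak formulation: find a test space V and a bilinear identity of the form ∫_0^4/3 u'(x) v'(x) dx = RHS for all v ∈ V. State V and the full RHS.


V = H^1(0, 4/3) (v unrestricted at boundary; u is determined up to an additive constant); weak form: ∫_0^4/3 u'v' dx = ∫_0^4/3 (3*x^2 - 2*x - 35/18) v dx + 2·v(0) for all v ∈ V.

Multiply both sides by a test function v and integrate from 0 to 4/3:
  ∫_0^4/3 −u''(x) v(x) dx = ∫_0^4/3 f(x) v(x) dx.
Integrate the LHS by parts once:
  ∫_0^4/3 −u'' v dx = −[u'(x) v(x)]_0^4/3 + ∫_0^4/3 u'(x) v'(x) dx.
Thus ∫_0^4/3 u'(x) v'(x) dx = ∫_0^4/3 f(x) v(x) dx + [u'(x) v(x)]_0^4/3.
Choose V so that boundary terms are either known or forced to vanish.
u has inhomogeneous Neumann u'(0) = -2, u'(4/3) = 0. [u' v]_0^4/3 = (0)·v(4/3) − (-2)·v(0) = 2·v(0). Take V = H^1(0, 4/3); boundary term becomes part of RHS.
Weak formulation: find u (satisfying any essential BC) such that ∫_0^4/3 u'(x) v'(x) dx = ∫_0^4/3 f v dx + 2·v(0) for all v ∈ V (Neumann data are natural BCs: they enter the RHS as boundary terms).
Substituting f(x) = 3*x^2 - 2*x - 35/18, the right-hand side is ∫_0^4/3 (3*x^2 - 2*x - 35/18) v dx + 2·v(0).
Compatibility check (pure Neumann): taking v ≡ 1 ∈ V gives 0 = ∫_0^4/3 f dx + (0) − (-2), i.e. ∫_0^4/3 f dx must equal u'(0) − u'(4/3) = -2. Indeed ∫_0^4/3 (3*x^2 - 2*x - 35/18) dx = -2, so the data are compatible. The solution is then unique only up to an additive constant (fix it e.g. by requiring ∫_0^4/3 u dx = 0).


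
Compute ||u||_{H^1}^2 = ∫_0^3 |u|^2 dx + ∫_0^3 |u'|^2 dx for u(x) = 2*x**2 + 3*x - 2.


||u||_{H^1}^2 = 3417/5

The H^1 norm (squared) on an interval (0, L) is
  ||u||_{H^1}^2 = ∫_0^L u(x)^2 dx + ∫_0^L u'(x)^2 dx.
Compute u'(x) = 4*x + 3.
Then u(x)^2 = 4*x**4 + 12*x**3 + x**2 - 12*x + 4 and u'(x)^2 = 16*x**2 + 24*x + 9.
Integrate each monomial from 0 to 3 using ∫_0^3 c·x^n dx = c·3^(n+1)/(n+1):
  ∫_0^3 u(x)^2 dx = ∫_0^3 (4*x^4 + 12*x^3 + x^2 - 12*x + 4) dx. Term by term:
    ∫_0^3 4*x^4 dx = 972/5;  ∫_0^3 12*x^3 dx = 243;  ∫_0^3 x^2 dx = 9;
    ∫_0^3 -12*x dx = -54;  ∫_0^3 4 dx = 12.
  Sum: 972/5 + 243 + 9 − 54 + 12 = 2022/5.
  ∫_0^3 u'(x)^2 dx = ∫_0^3 (16*x^2 + 24*x + 9) dx. Term by term:
    ∫_0^3 16*x^2 dx = 144;  ∫_0^3 24*x dx = 108;  ∫_0^3 9 dx = 27.
  Sum: 144 + 108 + 27 = 279.
Adding: ||u||_{H^1}^2 = 2022/5 + 279 = 3417/5.


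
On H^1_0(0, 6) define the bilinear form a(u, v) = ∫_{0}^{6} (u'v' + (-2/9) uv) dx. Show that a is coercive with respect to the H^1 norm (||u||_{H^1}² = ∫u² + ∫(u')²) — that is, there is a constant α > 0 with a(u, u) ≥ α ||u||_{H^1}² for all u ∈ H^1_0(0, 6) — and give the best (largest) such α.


α = (-8 + π^2)/(π^2 + 36)

Coercivity of a(·,·) on H^1_0(0, 6) means a(u, u) ≥ α ||u||_{H^1}² for every u ∈ H^1_0.
The interval has length L = 6, and Poincaré/coercivity depend only on L. Here a(u, u) = ∫(u')² + (-2/9)·∫u².
Here c = -2/9 < 0 with |c| < (π/L)² = π^2/36, so coercivity still holds. The condition a(u,u) ≥ α||u||_{H^1}² reads (1−α)∫(u')² ≥ (α−c)∫u². Any admissible α is ≤ 1 (rapidly oscillating u have ∫u²/∫(u')² → 0), and α = 1 would force 0 ≥ (1−c)∫u², impossible since c < 1; so 1−α > 0. By the sharp Poincaré inequality on H^1_0 of an interval of length L, ∫(u')² ≥ (π/L)²∫u² with equality for the first sine mode sin(π(x−x₀)/L) (x₀ the left endpoint), so the inequality holds for all u iff (1−α)(π/L)² ≥ α − c, i.e. α ≤ ((π/L)² + c)/((π/L)² + 1) = (1 + c(L/π)²)/(1 + (L/π)²). (Direct route, valid since c ≤ 0: Poincaré gives c∫u² ≥ c(L/π)²∫(u')², so a(u,u) ≥ (1 + c(L/π)²)∫(u')², while ||u||_{H^1}² ≤ (1 + (L/π)²)∫(u')²; dividing yields the same α.) With (π/L)² = π^2/36 and c = -2/9, the largest admissible constant is α = ((π/L)² + c)/((π/L)² + 1).
Simplifying, α = (-8 + π^2)/(π^2 + 36).


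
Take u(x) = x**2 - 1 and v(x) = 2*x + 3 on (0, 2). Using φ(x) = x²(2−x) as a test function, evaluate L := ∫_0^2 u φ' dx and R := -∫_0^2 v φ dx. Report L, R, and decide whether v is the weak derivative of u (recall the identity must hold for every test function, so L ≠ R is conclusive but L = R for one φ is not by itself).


LHS = -16/5, RHS = -36/5. No, v is not the weak derivative of u.

u(x) = x**2 - 1, classical derivative u'(x) = 2*x.
φ(x) = x²(2−x), so φ'(x) = x*(4 - 3*x).
Note φ(0) = φ(2) = 0, so the boundary term u·φ vanishes.
LHS = ∫_0^2 u(x) φ'(x) dx = ∫_0^2 (-3*x^4 + 4*x^3 + 3*x^2 - 4*x) dx. Term by term:
  ∫_0^2 -3*x^4 dx = -96/5;  ∫_0^2 4*x^3 dx = 16;  ∫_0^2 3*x^2 dx = 8;
  ∫_0^2 -4*x dx = -8.
Sum: -96/5 + 16 + 8 − 8 = -16/5.
So LHS = -16/5.
∫_0^2 v(x) φ(x) dx = ∫_0^2 (-2*x^4 + x^3 + 6*x^2) dx. Term by term:
  ∫_0^2 -2*x^4 dx = -64/5;  ∫_0^2 x^3 dx = 4;  ∫_0^2 6*x^2 dx = 16.
Sum: -64/5 + 4 + 16 = 36/5.
So RHS = -∫_0^2 v(x) φ(x) dx = -36/5.
LHS − RHS = 4 ≠ 0, so the identity fails.
(For a valid weak derivative the identity must hold for EVERY test function, in particular this one. The failure shows v is NOT the weak derivative of u.)
Correct weak derivative would be u'(x) = 2*x.


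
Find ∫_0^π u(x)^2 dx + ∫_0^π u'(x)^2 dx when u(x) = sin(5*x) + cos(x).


||u||_{H^1(0,π)}^2 = 14*π

u'(x) = -sin(x) + 5*cos(5*x).
Expand u² and (u')² and integrate term by term on (0, π), using: for integers n ≥ 1, ∫_0^π sin²(nx) dx = ∫_0^π cos²(nx) dx = π/2; for n ≠ n', ∫_0^π sin(nx)sin(n'x) dx = ∫_0^π cos(nx)cos(n'x) dx = 0; and by product-to-sum, ∫_0^π sin(nx)cos(n'x) dx = ½∫_0^π [sin((n+n')x) + sin((n−n')x)] dx, which is 0 when n+n' is even and 2n/(n²−n'²) when n+n' is odd (it need not vanish on (0, π)).
  u² squared terms: (1)²·∫cos(x)² dx = 1·π/2 = π/2;  (1)²·∫sin(5x)² dx = 1·π/2 = π/2.
  u² cross terms: 2·(1)·(1)·∫cos(x)·sin(5x) dx = 2·(0) = 0.
  So ∫_0^π u² dx = π/2 + π/2 + 0 = π.
  (u')² squared terms: (-1)²·∫sin(x)² dx = 1·π/2 = π/2;  (5)²·∫cos(5x)² dx = 25·π/2 = 25*π/2.
  (u')² cross terms: 2·(-1)·(5)·∫sin(x)·cos(5x) dx = -10·(0) = 0.
  So ∫_0^π (u')² dx = π/2 + 25*π/2 + 0 = 13*π.
||u||_{H^1}^2 = (π) + (13*π) = 14*π.


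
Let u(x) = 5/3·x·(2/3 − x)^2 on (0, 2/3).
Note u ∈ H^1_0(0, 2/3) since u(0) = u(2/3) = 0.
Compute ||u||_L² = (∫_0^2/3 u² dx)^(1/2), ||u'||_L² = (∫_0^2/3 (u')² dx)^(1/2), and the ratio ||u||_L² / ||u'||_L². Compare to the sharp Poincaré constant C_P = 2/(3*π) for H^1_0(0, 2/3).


||u||_L² / ||u'||_L² = sqrt(14)/21 < C_P = 2/(3*π).

u(x) = 5/3·x·(2/3 − x)^2, so u'(x) = 5*x^2 - 40*x/9 + 20/27.
u(x) = 5/3·x·(2/3 − x)^2 vanishes at x = 0 and x = 2/3, so u ∈ H^1_0(0, 2/3). Differentiate via the product rule and integrate the resulting polynomials term by term.
  ∫_0^2/3 u² dx = ∫_0^2/3 (25*x^6/9 - 200*x^5/27 + 200*x^4/27 - 800*x^3/243 + 400*x^2/729) dx. Term by term:
    ∫_0^2/3 25*x^6/9 dx = 3200/137781;  ∫_0^2/3 -200*x^5/27 dx = -6400/59049;  ∫_0^2/3 200*x^4/27 dx = 1280/6561;
    ∫_0^2/3 -800*x^3/243 dx = -3200/19683;  ∫_0^2/3 400*x^2/729 dx = 3200/59049.
  Sum: 3200/137781 − 6400/59049 + 1280/6561 − 3200/19683 + 3200/59049 = 640/413343.
  ∫_0^2/3 (u')² dx = ∫_0^2/3 (25*x^4 - 400*x^3/9 + 2200*x^2/81 - 1600*x/243 + 400/729) dx. Term by term:
    ∫_0^2/3 25*x^4 dx = 160/243;  ∫_0^2/3 -400*x^3/9 dx = -1600/729;  ∫_0^2/3 2200*x^2/81 dx = 17600/6561;
    ∫_0^2/3 -1600*x/243 dx = -3200/2187;  ∫_0^2/3 400/729 dx = 800/2187.
  Sum: 160/243 − 1600/729 + 17600/6561 − 3200/2187 + 800/2187 = 320/6561.
∫_0^2/3 u² dx = 640/413343, so ||u||_L² = 8*sqrt(70)/1701.
∫_0^2/3 (u')² dx = 320/6561, so ||u'||_L² = 8*sqrt(5)/81.
Ratio ||u||_L² / ||u'||_L² = sqrt(14)/21.
Sharp Poincaré constant on H^1_0(0, 2/3) is C_P = L/π = 2/(3*π), achieved by sin(3*π/2·x).
A polynomial bump cannot attain the sharp Poincaré constant (only the first sine eigenfunction does), so the ratio is strictly less than C_P, consistent with ||u||_L² ≤ C_P ||u'||_L².


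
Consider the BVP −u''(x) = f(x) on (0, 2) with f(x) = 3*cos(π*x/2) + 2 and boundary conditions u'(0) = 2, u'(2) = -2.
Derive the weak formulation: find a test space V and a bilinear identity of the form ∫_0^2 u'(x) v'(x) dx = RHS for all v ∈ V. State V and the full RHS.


V = H^1(0, 2) (v unrestricted at boundary; u is determined up to an additive constant); weak form: ∫_0^2 u'v' dx = ∫_0^2 (3*cos(π*x/2) + 2) v dx − 2·v(2) − 2·v(0) for all v ∈ V.

Multiply both sides by a test function v and integrate from 0 to 2:
  ∫_0^2 −u''(x) v(x) dx = ∫_0^2 f(x) v(x) dx.
Integrate the LHS by parts once:
  ∫_0^2 −u'' v dx = −[u'(x) v(x)]_0^2 + ∫_0^2 u'(x) v'(x) dx.
Thus ∫_0^2 u'(x) v'(x) dx = ∫_0^2 f(x) v(x) dx + [u'(x) v(x)]_0^2.
Choose V so that boundary terms are either known or forced to vanish.
u has inhomogeneous Neumann u'(0) = 2, u'(2) = -2. [u' v]_0^2 = (-2)·v(2) − (2)·v(0) = − 2·v(2) − 2·v(0). Take V = H^1(0, 2); boundary term becomes part of RHS.
Weak formulation: find u (satisfying any essential BC) such that ∫_0^2 u'(x) v'(x) dx = ∫_0^2 f v dx − 2·v(2) − 2·v(0) for all v ∈ V (Neumann data are natural BCs: they enter the RHS as boundary terms).
Substituting f(x) = 3*cos(π*x/2) + 2, the right-hand side is ∫_0^2 (3*cos(π*x/2) + 2) v dx − 2·v(2) − 2·v(0).
Compatibility check (pure Neumann): taking v ≡ 1 ∈ V gives 0 = ∫_0^2 f dx + (-2) − (2), i.e. ∫_0^2 f dx must equal u'(0) − u'(2) = 4. Indeed ∫_0^2 (3*cos(π*x/2) + 2) dx = 4, so the data are compatible. The solution is then unique only up to an additive constant (fix it e.g. by requiring ∫_0^2 u dx = 0).


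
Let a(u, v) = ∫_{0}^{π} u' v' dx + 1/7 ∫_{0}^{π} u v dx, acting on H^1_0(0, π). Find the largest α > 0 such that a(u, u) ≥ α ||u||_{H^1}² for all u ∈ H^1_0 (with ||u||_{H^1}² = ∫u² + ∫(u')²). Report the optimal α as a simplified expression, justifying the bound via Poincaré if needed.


α = 4/7

Coercivity of a(·,·) on H^1_0(0, π) means a(u, u) ≥ α ||u||_{H^1}² for every u ∈ H^1_0.
The interval has length L = π, and Poincaré/coercivity depend only on L. Here a(u, u) = ∫(u')² + (1/7)·∫u².
Here 0 < c = 1/7 < 1. The condition a(u,u) ≥ α||u||_{H^1}² reads (1−α)∫(u')² ≥ (α−c)∫u². Any admissible α is ≤ 1 (rapidly oscillating u have ∫u²/∫(u')² → 0), and α = 1 would force 0 ≥ (1−c)∫u², impossible since c < 1; so 1−α > 0. By the sharp Poincaré inequality on H^1_0 of an interval of length L, ∫(u')² ≥ (π/L)²∫u² with equality for the first sine mode sin(π(x−x₀)/L) (x₀ the left endpoint), so the inequality holds for all u iff (1−α)(π/L)² ≥ α − c, i.e. α ≤ ((π/L)² + c)/((π/L)² + 1) = (1 + c(L/π)²)/(1 + (L/π)²). With (π/L)² = 1 and c = 1/7, the largest admissible constant is α = ((π/L)² + c)/((π/L)² + 1).
Simplifying, α = 4/7.


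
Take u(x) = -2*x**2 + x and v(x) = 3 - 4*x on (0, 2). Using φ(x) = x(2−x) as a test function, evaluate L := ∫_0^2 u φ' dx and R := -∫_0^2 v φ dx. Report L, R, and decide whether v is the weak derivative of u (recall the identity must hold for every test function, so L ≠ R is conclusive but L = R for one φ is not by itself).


LHS = 4, RHS = 4/3. No, v is not the weak derivative of u.

u(x) = -2*x**2 + x, classical derivative u'(x) = 1 - 4*x.
φ(x) = x(2−x), so φ'(x) = 2 - 2*x.
Note φ(0) = φ(2) = 0, so the boundary term u·φ vanishes.
LHS = ∫_0^2 u(x) φ'(x) dx = ∫_0^2 (4*x^3 - 6*x^2 + 2*x) dx. Term by term:
  ∫_0^2 4*x^3 dx = 16;  ∫_0^2 -6*x^2 dx = -16;  ∫_0^2 2*x dx = 4.
Sum: 16 − 16 + 4 = 4.
So LHS = 4.
∫_0^2 v(x) φ(x) dx = ∫_0^2 (4*x^3 - 11*x^2 + 6*x) dx. Term by term:
  ∫_0^2 4*x^3 dx = 16;  ∫_0^2 -11*x^2 dx = -88/3;  ∫_0^2 6*x dx = 12.
Sum: 16 − 88/3 + 12 = -4/3.
So RHS = -∫_0^2 v(x) φ(x) dx = 4/3.
LHS − RHS = 8/3 ≠ 0, so the identity fails.
(For a valid weak derivative the identity must hold for EVERY test function, in particular this one. The failure shows v is NOT the weak derivative of u.)
Correct weak derivative would be u'(x) = 1 - 4*x.


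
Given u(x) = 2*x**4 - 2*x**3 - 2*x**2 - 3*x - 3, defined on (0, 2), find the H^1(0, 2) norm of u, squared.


||u||_{H^1}^2 = 81616/315

The H^1 norm (squared) on an interval (0, L) is
  ||u||_{H^1}^2 = ∫_0^L u(x)^2 dx + ∫_0^L u'(x)^2 dx.
Compute u'(x) = 8*x**3 - 6*x**2 - 4*x - 3.
Then u(x)^2 = 4*x**8 - 8*x**7 - 4*x**6 - 4*x**5 + 4*x**4 + 24*x**3 + 21*x**2 + 18*x + 9 and u'(x)^2 = 64*x**6 - 96*x**5 - 28*x**4 + 52*x**2 + 24*x + 9.
Integrate each monomial from 0 to 2 using ∫_0^2 c·x^n dx = c·2^(n+1)/(n+1):
  ∫_0^2 u(x)^2 dx = ∫_0^2 (4*x^8 - 8*x^7 - 4*x^6 - 4*x^5 + 4*x^4 + 24*x^3 + 21*x^2 + 18*x + 9) dx. Term by term:
    ∫_0^2 4*x^8 dx = 2048/9;  ∫_0^2 -8*x^7 dx = -256;  ∫_0^2 -4*x^6 dx = -512/7;
    ∫_0^2 -4*x^5 dx = -128/3;  ∫_0^2 4*x^4 dx = 128/5;  ∫_0^2 24*x^3 dx = 96;
    ∫_0^2 21*x^2 dx = 56;  ∫_0^2 18*x dx = 36;  ∫_0^2 9 dx = 18.
  Sum: 2048/9 − 256 − 512/7 − 128/3 + 128/5 + 96 + 56 + 36 + 18 = 27514/315.
  ∫_0^2 u'(x)^2 dx = ∫_0^2 (64*x^6 - 96*x^5 - 28*x^4 + 52*x^2 + 24*x + 9) dx. Term by term:
    ∫_0^2 64*x^6 dx = 8192/7;  ∫_0^2 -96*x^5 dx = -1024;  ∫_0^2 -28*x^4 dx = -896/5;
    ∫_0^2 52*x^2 dx = 416/3;  ∫_0^2 24*x dx = 48;  ∫_0^2 9 dx = 18.
  Sum: 8192/7 − 1024 − 896/5 + 416/3 + 48 + 18 = 18034/105.
Adding: ||u||_{H^1}^2 = 27514/315 + 18034/105 = 81616/315.


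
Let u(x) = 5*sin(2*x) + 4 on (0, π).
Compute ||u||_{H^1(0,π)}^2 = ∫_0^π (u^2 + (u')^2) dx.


||u||_{H^1(0,π)}^2 = 157*π/2

u'(x) = 10*cos(2*x).
Expand u² and (u')² and integrate term by term on (0, π), using: for integers n ≥ 1, ∫_0^π sin²(nx) dx = ∫_0^π cos²(nx) dx = π/2; for n ≠ n', ∫_0^π sin(nx)sin(n'x) dx = ∫_0^π cos(nx)cos(n'x) dx = 0; and by product-to-sum, ∫_0^π sin(nx)cos(n'x) dx = ½∫_0^π [sin((n+n')x) + sin((n−n')x)] dx, which is 0 when n+n' is even and 2n/(n²−n'²) when n+n' is odd (it need not vanish on (0, π)). For the constant mode: ∫_0^π 1 dx = π, ∫_0^π cos(nx) dx = 0, ∫_0^π sin(nx) dx = (1−(−1)^n)/n.
  u² squared terms: (4)²·∫1 dx = 16·π = 16*π;  (5)²·∫sin(2x)² dx = 25·π/2 = 25*π/2.
  u² cross terms: 2·(4)·(5)·∫1·sin(2x) dx = 40·(0) = 0.
  So ∫_0^π u² dx = 16*π + 25*π/2 + 0 = 57*π/2.
  (u')² squared terms: (10)²·∫cos(2x)² dx = 100·π/2 = 50*π.
  So ∫_0^π (u')² dx = 50*π.
||u||_{H^1}^2 = (57*π/2) + (50*π) = 157*π/2.


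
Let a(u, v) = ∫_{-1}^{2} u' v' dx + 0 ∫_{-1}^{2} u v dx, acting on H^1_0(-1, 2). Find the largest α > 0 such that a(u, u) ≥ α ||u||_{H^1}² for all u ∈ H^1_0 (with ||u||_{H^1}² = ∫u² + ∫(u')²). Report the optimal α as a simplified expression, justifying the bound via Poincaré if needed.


α = π^2/(9 + π^2)

Coercivity of a(·,·) on H^1_0(-1, 2) means a(u, u) ≥ α ||u||_{H^1}² for every u ∈ H^1_0.
The interval has length L = 3, and Poincaré/coercivity depend only on L. Here a(u, u) = ∫(u')² + (0)·∫u².
Here c = 0, so a(u,u) = ∫(u')² alone. The condition a(u,u) ≥ α||u||_{H^1}² reads (1−α)∫(u')² ≥ (α−c)∫u². Any admissible α is ≤ 1 (rapidly oscillating u have ∫u²/∫(u')² → 0), and α = 1 would force 0 ≥ (1−c)∫u², impossible since c < 1; so 1−α > 0. By the sharp Poincaré inequality on H^1_0 of an interval of length L, ∫(u')² ≥ (π/L)²∫u² with equality for the first sine mode sin(π(x−x₀)/L) (x₀ the left endpoint), so the inequality holds for all u iff (1−α)(π/L)² ≥ α − c, i.e. α ≤ ((π/L)² + c)/((π/L)² + 1) = (1 + c(L/π)²)/(1 + (L/π)²). (Direct route, valid since c ≤ 0: Poincaré gives c∫u² ≥ c(L/π)²∫(u')², so a(u,u) ≥ (1 + c(L/π)²)∫(u')², while ||u||_{H^1}² ≤ (1 + (L/π)²)∫(u')²; dividing yields the same α.) With (π/L)² = π^2/9 and c = 0, the largest admissible constant is α = ((π/L)² + c)/((π/L)² + 1).
Simplifying, α = π^2/(9 + π^2).


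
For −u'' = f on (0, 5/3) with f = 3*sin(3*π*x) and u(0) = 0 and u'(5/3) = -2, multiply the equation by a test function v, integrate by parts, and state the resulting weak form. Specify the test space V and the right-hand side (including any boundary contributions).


V = {v ∈ H^1(0, 5/3) : v(0) = 0} (test functions vanish at x = 0 where u is specified); weak form: ∫_0^5/3 u'v' dx = ∫_0^5/3 (3*sin(3*π*x)) v dx − 2·v(5/3) for all v ∈ V.

Multiply both sides by a test function v and integrate from 0 to 5/3:
  ∫_0^5/3 −u''(x) v(x) dx = ∫_0^5/3 f(x) v(x) dx.
Integrate the LHS by parts once:
  ∫_0^5/3 −u'' v dx = −[u'(x) v(x)]_0^5/3 + ∫_0^5/3 u'(x) v'(x) dx.
Thus ∫_0^5/3 u'(x) v'(x) dx = ∫_0^5/3 f(x) v(x) dx + [u'(x) v(x)]_0^5/3.
Choose V so that boundary terms are either known or forced to vanish.
Mixed BC: u(0) = 0 (Dirichlet) and u'(5/3) = -2 (Neumann). Define V = {v ∈ H^1(0, 5/3) : v(0) = 0}. Then [u' v]_0^5/3 = u'(5/3)·v(5/3) − u'(0)·0 = − 2·v(5/3).
Weak formulation: find u (satisfying any essential BC) such that ∫_0^5/3 u'(x) v'(x) dx = ∫_0^5/3 f v dx − 2·v(5/3) for all v ∈ V (Dirichlet at 0 absorbed into V; Neumann datum at x = 5/3 contributes the boundary term).
Substituting f(x) = 3*sin(3*π*x), the right-hand side is ∫_0^5/3 (3*sin(3*π*x)) v dx − 2·v(5/3).


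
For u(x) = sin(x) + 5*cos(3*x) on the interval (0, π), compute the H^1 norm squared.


||u||_{H^1(0,π)}^2 = 126*π

u'(x) = -15*sin(3*x) + cos(x).
Expand u² and (u')² and integrate term by term on (0, π), using: for integers n ≥ 1, ∫_0^π sin²(nx) dx = ∫_0^π cos²(nx) dx = π/2; for n ≠ n', ∫_0^π sin(nx)sin(n'x) dx = ∫_0^π cos(nx)cos(n'x) dx = 0; and by product-to-sum, ∫_0^π sin(nx)cos(n'x) dx = ½∫_0^π [sin((n+n')x) + sin((n−n')x)] dx, which is 0 when n+n' is even and 2n/(n²−n'²) when n+n' is odd (it need not vanish on (0, π)).
  u² squared terms: (5)²·∫cos(3x)² dx = 25·π/2 = 25*π/2;  (1)²·∫sin(x)² dx = 1·π/2 = π/2.
  u² cross terms: 2·(5)·(1)·∫cos(3x)·sin(x) dx = 10·(0) = 0.
  So ∫_0^π u² dx = 25*π/2 + π/2 + 0 = 13*π.
  (u')² squared terms: (-15)²·∫sin(3x)² dx = 225·π/2 = 225*π/2;  (1)²·∫cos(x)² dx = 1·π/2 = π/2.
  (u')² cross terms: 2·(-15)·(1)·∫sin(3x)·cos(x) dx = -30·(0) = 0.
  So ∫_0^π (u')² dx = 225*π/2 + π/2 + 0 = 113*π.
||u||_{H^1}^2 = (13*π) + (113*π) = 126*π.


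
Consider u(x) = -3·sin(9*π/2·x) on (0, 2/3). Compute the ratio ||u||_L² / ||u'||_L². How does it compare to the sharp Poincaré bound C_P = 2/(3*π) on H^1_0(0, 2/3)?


||u||_L² / ||u'||_L² = 2/(9*π) < C_P = 2/(3*π).

u(x) = -3·sin(9*π/2·x), so u'(x) = -27*π*cos(9*π*x/2)/2.
Writing u(x) = A·sin(kπx/L) with A = -3 and k = 3, use ∫_0^L sin²(kπx/L) dx = L/2 and ∫_0^L cos²(kπx/L) dx = L/2.
u² = 9·sin²(9*π/2·x) and (u')² = 729*π^2/4·cos²(9*π/2·x), and each of sin², cos² integrates to L/2 = 1/3 over (0, 2/3).
∫_0^2/3 u² dx = 3, so ||u||_L² = sqrt(3).
∫_0^2/3 (u')² dx = 243*π^2/4, so ||u'||_L² = 9*sqrt(3)*π/2.
Ratio ||u||_L² / ||u'||_L² = 2/(9*π).
Sharp Poincaré constant on H^1_0(0, 2/3) is C_P = L/π = 2/(3*π), achieved by sin(3*π/2·x).
This is the k = 3 harmonic; the ratio L/(kπ) is strictly less than C_P = L/π, consistent with the sharp inequality ||u||_L² ≤ C_P ||u'||_L².


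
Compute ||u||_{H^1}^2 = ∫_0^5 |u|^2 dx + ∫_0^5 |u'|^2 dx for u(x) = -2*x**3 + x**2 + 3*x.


||u||_{H^1}^2 = 647855/14

The H^1 norm (squared) on an interval (0, L) is
  ||u||_{H^1}^2 = ∫_0^L u(x)^2 dx + ∫_0^L u'(x)^2 dx.
Compute u'(x) = -6*x**2 + 2*x + 3.
Then u(x)^2 = 4*x**6 - 4*x**5 - 11*x**4 + 6*x**3 + 9*x**2 and u'(x)^2 = 36*x**4 - 24*x**3 - 32*x**2 + 12*x + 9.
Integrate each monomial from 0 to 5 using ∫_0^5 c·x^n dx = c·5^(n+1)/(n+1):
  ∫_0^5 u(x)^2 dx = ∫_0^5 (4*x^6 - 4*x^5 - 11*x^4 + 6*x^3 + 9*x^2) dx. Term by term:
    ∫_0^5 4*x^6 dx = 312500/7;  ∫_0^5 -4*x^5 dx = -31250/3;  ∫_0^5 -11*x^4 dx = -6875;
    ∫_0^5 6*x^3 dx = 1875/2;  ∫_0^5 9*x^2 dx = 375.
  Sum: 312500/7 − 31250/3 − 6875 + 1875/2 + 375 = 1203875/42.
  ∫_0^5 u'(x)^2 dx = ∫_0^5 (36*x^4 - 24*x^3 - 32*x^2 + 12*x + 9) dx. Term by term:
    ∫_0^5 36*x^4 dx = 22500;  ∫_0^5 -24*x^3 dx = -3750;  ∫_0^5 -32*x^2 dx = -4000/3;
    ∫_0^5 12*x dx = 150;  ∫_0^5 9 dx = 45.
  Sum: 22500 − 3750 − 4000/3 + 150 + 45 = 52835/3.
Adding: ||u||_{H^1}^2 = 1203875/42 + 52835/3 = 647855/14.


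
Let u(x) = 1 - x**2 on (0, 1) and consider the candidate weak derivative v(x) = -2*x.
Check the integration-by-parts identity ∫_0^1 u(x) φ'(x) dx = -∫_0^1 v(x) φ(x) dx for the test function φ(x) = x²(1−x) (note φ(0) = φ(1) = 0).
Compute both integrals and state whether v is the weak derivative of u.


LHS = 1/10, RHS = 1/10. Yes, v = u' weakly.

u(x) = 1 - x**2, classical derivative u'(x) = -2*x.
φ(x) = x²(1−x), so φ'(x) = x*(2 - 3*x).
Note φ(0) = φ(1) = 0, so the boundary term u·φ vanishes.
LHS = ∫_0^1 u(x) φ'(x) dx = ∫_0^1 (3*x^4 - 2*x^3 - 3*x^2 + 2*x) dx. Term by term:
  ∫_0^1 3*x^4 dx = 3/5;  ∫_0^1 -2*x^3 dx = -1/2;  ∫_0^1 -3*x^2 dx = -1;
  ∫_0^1 2*x dx = 1.
Sum: 3/5 − 1/2 − 1 + 1 = 1/10.
So LHS = 1/10.
∫_0^1 v(x) φ(x) dx = ∫_0^1 (2*x^4 - 2*x^3) dx. Term by term:
  ∫_0^1 2*x^4 dx = 2/5;  ∫_0^1 -2*x^3 dx = -1/2.
Sum: 2/5 − 1/2 = -1/10.
So RHS = -∫_0^1 v(x) φ(x) dx = 1/10.
LHS = RHS, so the identity holds for this test φ.
Moreover u is smooth here and v(x) = u'(x) = -2*x pointwise, so the identity holds for every test function. Hence v is the weak derivative of u.


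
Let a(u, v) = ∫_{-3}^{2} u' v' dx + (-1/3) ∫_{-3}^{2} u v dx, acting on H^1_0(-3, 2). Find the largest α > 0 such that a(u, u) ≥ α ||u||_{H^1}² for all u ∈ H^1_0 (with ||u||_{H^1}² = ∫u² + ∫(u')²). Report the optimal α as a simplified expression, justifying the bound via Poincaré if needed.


α = (-25/3 + π^2)/(π^2 + 25)

Coercivity of a(·,·) on H^1_0(-3, 2) means a(u, u) ≥ α ||u||_{H^1}² for every u ∈ H^1_0.
The interval has length L = 5, and Poincaré/coercivity depend only on L. Here a(u, u) = ∫(u')² + (-1/3)·∫u².
Here c = -1/3 < 0 with |c| < (π/L)² = π^2/25, so coercivity still holds. The condition a(u,u) ≥ α||u||_{H^1}² reads (1−α)∫(u')² ≥ (α−c)∫u². Any admissible α is ≤ 1 (rapidly oscillating u have ∫u²/∫(u')² → 0), and α = 1 would force 0 ≥ (1−c)∫u², impossible since c < 1; so 1−α > 0. By the sharp Poincaré inequality on H^1_0 of an interval of length L, ∫(u')² ≥ (π/L)²∫u² with equality for the first sine mode sin(π(x−x₀)/L) (x₀ the left endpoint), so the inequality holds for all u iff (1−α)(π/L)² ≥ α − c, i.e. α ≤ ((π/L)² + c)/((π/L)² + 1) = (1 + c(L/π)²)/(1 + (L/π)²). (Direct route, valid since c ≤ 0: Poincaré gives c∫u² ≥ c(L/π)²∫(u')², so a(u,u) ≥ (1 + c(L/π)²)∫(u')², while ||u||_{H^1}² ≤ (1 + (L/π)²)∫(u')²; dividing yields the same α.) With (π/L)² = π^2/25 and c = -1/3, the largest admissible constant is α = ((π/L)² + c)/((π/L)² + 1).
Simplifying, α = (-25/3 + π^2)/(π^2 + 25).


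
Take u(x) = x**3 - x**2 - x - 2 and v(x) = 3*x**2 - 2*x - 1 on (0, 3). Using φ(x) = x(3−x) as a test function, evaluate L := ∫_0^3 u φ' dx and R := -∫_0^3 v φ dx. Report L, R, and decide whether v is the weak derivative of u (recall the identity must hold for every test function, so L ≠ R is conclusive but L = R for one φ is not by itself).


LHS = -369/20, RHS = -369/20. Yes, v = u' weakly.

u(x) = x**3 - x**2 - x - 2, classical derivative u'(x) = 3*x**2 - 2*x - 1.
φ(x) = x(3−x), so φ'(x) = 3 - 2*x.
Note φ(0) = φ(3) = 0, so the boundary term u·φ vanishes.
LHS = ∫_0^3 u(x) φ'(x) dx = ∫_0^3 (-2*x^4 + 5*x^3 - x^2 + x - 6) dx. Term by term:
  ∫_0^3 -2*x^4 dx = -486/5;  ∫_0^3 5*x^3 dx = 405/4;  ∫_0^3 -x^2 dx = -9;
  ∫_0^3 x dx = 9/2;  ∫_0^3 -6 dx = -18.
Sum: -486/5 + 405/4 − 9 + 9/2 − 18 = -369/20.
So LHS = -369/20.
∫_0^3 v(x) φ(x) dx = ∫_0^3 (-3*x^4 + 11*x^3 - 5*x^2 - 3*x) dx. Term by term:
  ∫_0^3 -3*x^4 dx = -729/5;  ∫_0^3 11*x^3 dx = 891/4;  ∫_0^3 -5*x^2 dx = -45;
  ∫_0^3 -3*x dx = -27/2.
Sum: -729/5 + 891/4 − 45 − 27/2 = 369/20.
So RHS = -∫_0^3 v(x) φ(x) dx = -369/20.
LHS = RHS, so the identity holds for this test φ.
Moreover u is smooth here and v(x) = u'(x) = 3*x**2 - 2*x - 1 pointwise, so the identity holds for every test function. Hence v is the weak derivative of u.


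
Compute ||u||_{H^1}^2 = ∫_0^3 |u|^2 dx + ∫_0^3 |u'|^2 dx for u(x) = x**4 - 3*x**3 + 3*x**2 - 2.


||u||_{H^1}^2 = 113811/140

The H^1 norm (squared) on an interval (0, L) is
  ||u||_{H^1}^2 = ∫_0^L u(x)^2 dx + ∫_0^L u'(x)^2 dx.
Compute u'(x) = 4*x**3 - 9*x**2 + 6*x.
Then u(x)^2 = x**8 - 6*x**7 + 15*x**6 - 18*x**5 + 5*x**4 + 12*x**3 - 12*x**2 + 4 and u'(x)^2 = 16*x**6 - 72*x**5 + 129*x**4 - 108*x**3 + 36*x**2.
Integrate each monomial from 0 to 3 using ∫_0^3 c·x^n dx = c·3^(n+1)/(n+1):
  ∫_0^3 u(x)^2 dx = ∫_0^3 (x^8 - 6*x^7 + 15*x^6 - 18*x^5 + 5*x^4 + 12*x^3 - 12*x^2 + 4) dx. Term by term:
    ∫_0^3 x^8 dx = 2187;  ∫_0^3 -6*x^7 dx = -19683/4;  ∫_0^3 15*x^6 dx = 32805/7;
    ∫_0^3 -18*x^5 dx = -2187;  ∫_0^3 5*x^4 dx = 243;  ∫_0^3 12*x^3 dx = 243;
    ∫_0^3 -12*x^2 dx = -108;  ∫_0^3 4 dx = 12.
  Sum: 2187 − 19683/4 + 32805/7 − 2187 + 243 + 243 − 108 + 12 = 4359/28.
  ∫_0^3 u'(x)^2 dx = ∫_0^3 (16*x^6 - 72*x^5 + 129*x^4 - 108*x^3 + 36*x^2) dx. Term by term:
    ∫_0^3 16*x^6 dx = 34992/7;  ∫_0^3 -72*x^5 dx = -8748;  ∫_0^3 129*x^4 dx = 31347/5;
    ∫_0^3 -108*x^3 dx = -2187;  ∫_0^3 36*x^2 dx = 324.
  Sum: 34992/7 − 8748 + 31347/5 − 2187 + 324 = 23004/35.
Adding: ||u||_{H^1}^2 = 4359/28 + 23004/35 = 113811/140.


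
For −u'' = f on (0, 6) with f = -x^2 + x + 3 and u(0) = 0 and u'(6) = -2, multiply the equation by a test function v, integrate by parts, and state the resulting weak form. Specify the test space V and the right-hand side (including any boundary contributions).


V = {v ∈ H^1(0, 6) : v(0) = 0} (test functions vanish at x = 0 where u is specified); weak form: ∫_0^6 u'v' dx = ∫_0^6 (-x^2 + x + 3) v dx − 2·v(6) for all v ∈ V.

Multiply both sides by a test function v and integrate from 0 to 6:
  ∫_0^6 −u''(x) v(x) dx = ∫_0^6 f(x) v(x) dx.
Integrate the LHS by parts once:
  ∫_0^6 −u'' v dx = −[u'(x) v(x)]_0^6 + ∫_0^6 u'(x) v'(x) dx.
Thus ∫_0^6 u'(x) v'(x) dx = ∫_0^6 f(x) v(x) dx + [u'(x) v(x)]_0^6.
Choose V so that boundary terms are either known or forced to vanish.
Mixed BC: u(0) = 0 (Dirichlet) and u'(6) = -2 (Neumann). Define V = {v ∈ H^1(0, 6) : v(0) = 0}. Then [u' v]_0^6 = u'(6)·v(6) − u'(0)·0 = − 2·v(6).
Weak formulation: find u (satisfying any essential BC) such that ∫_0^6 u'(x) v'(x) dx = ∫_0^6 f v dx − 2·v(6) for all v ∈ V (Dirichlet at 0 absorbed into V; Neumann datum at x = 6 contributes the boundary term).
Substituting f(x) = -x^2 + x + 3, the right-hand side is ∫_0^6 (-x^2 + x + 3) v dx − 2·v(6).


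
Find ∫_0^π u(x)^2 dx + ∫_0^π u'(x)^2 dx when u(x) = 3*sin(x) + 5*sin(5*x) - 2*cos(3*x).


||u||_{H^1(0,π)}^2 = 354*π

u'(x) = 6*sin(3*x) + 3*cos(x) + 25*cos(5*x).
Expand u² and (u')² and integrate term by term on (0, π), using: for integers n ≥ 1, ∫_0^π sin²(nx) dx = ∫_0^π cos²(nx) dx = π/2; for n ≠ n', ∫_0^π sin(nx)sin(n'x) dx = ∫_0^π cos(nx)cos(n'x) dx = 0; and by product-to-sum, ∫_0^π sin(nx)cos(n'x) dx = ½∫_0^π [sin((n+n')x) + sin((n−n')x)] dx, which is 0 when n+n' is even and 2n/(n²−n'²) when n+n' is odd (it need not vanish on (0, π)).
  u² squared terms: (-2)²·∫cos(3x)² dx = 4·π/2 = 2*π;  (3)²·∫sin(x)² dx = 9·π/2 = 9*π/2;  (5)²·∫sin(5x)² dx = 25·π/2 = 25*π/2.
  u² cross terms: 2·(-2)·(3)·∫cos(3x)·sin(x) dx = -12·(0) = 0;  2·(-2)·(5)·∫cos(3x)·sin(5x) dx = -20·(0) = 0;  2·(3)·(5)·∫sin(x)·sin(5x) dx = 30·(0) = 0.
  So ∫_0^π u² dx = 2*π + 9*π/2 + 25*π/2 + 0 + 0 + 0 = 19*π.
  (u')² squared terms: (3)²·∫cos(x)² dx = 9·π/2 = 9*π/2;  (6)²·∫sin(3x)² dx = 36·π/2 = 18*π;  (25)²·∫cos(5x)² dx = 625·π/2 = 625*π/2.
  (u')² cross terms: 2·(3)·(6)·∫cos(x)·sin(3x) dx = 36·(0) = 0;  2·(3)·(25)·∫cos(x)·cos(5x) dx = 150·(0) = 0;  2·(6)·(25)·∫sin(3x)·cos(5x) dx = 300·(0) = 0.
  So ∫_0^π (u')² dx = 9*π/2 + 18*π + 625*π/2 + 0 + 0 + 0 = 335*π.
||u||_{H^1}^2 = (19*π) + (335*π) = 354*π.


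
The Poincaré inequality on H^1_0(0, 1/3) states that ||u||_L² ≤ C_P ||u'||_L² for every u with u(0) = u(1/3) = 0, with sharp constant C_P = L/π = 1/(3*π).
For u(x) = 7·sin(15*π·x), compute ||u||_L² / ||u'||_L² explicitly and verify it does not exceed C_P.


||u||_L² / ||u'||_L² = 1/(15*π) < C_P = 1/(3*π).

u(x) = 7·sin(15*π·x), so u'(x) = 105*π*cos(15*π*x).
Writing u(x) = A·sin(kπx/L) with A = 7 and k = 5, use ∫_0^L sin²(kπx/L) dx = L/2 and ∫_0^L cos²(kπx/L) dx = L/2.
u² = 49·sin²(15*π·x) and (u')² = 11025*π^2·cos²(15*π·x), and each of sin², cos² integrates to L/2 = 1/6 over (0, 1/3).
∫_0^1/3 u² dx = 49/6, so ||u||_L² = 7*sqrt(6)/6.
∫_0^1/3 (u')² dx = 3675*π^2/2, so ||u'||_L² = 35*sqrt(6)*π/2.
Ratio ||u||_L² / ||u'||_L² = 1/(15*π).
Sharp Poincaré constant on H^1_0(0, 1/3) is C_P = L/π = 1/(3*π), achieved by sin(3*π·x).
This is the k = 5 harmonic; the ratio L/(kπ) is strictly less than C_P = L/π, consistent with the sharp inequality ||u||_L² ≤ C_P ||u'||_L².


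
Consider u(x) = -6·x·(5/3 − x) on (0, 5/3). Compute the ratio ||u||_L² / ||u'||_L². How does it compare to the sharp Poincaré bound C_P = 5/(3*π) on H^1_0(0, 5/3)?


||u||_L² / ||u'||_L² = sqrt(10)/6 < C_P = 5/(3*π).

u(x) = -6·x·(5/3 − x), so u'(x) = 12*x - 10.
u(x) = -6·x·(5/3 − x) vanishes at x = 0 and x = 5/3, so u ∈ H^1_0(0, 5/3). Differentiate via the product rule and integrate the resulting polynomials term by term.
  ∫_0^5/3 u² dx = ∫_0^5/3 (36*x^4 - 120*x^3 + 100*x^2) dx. Term by term:
    ∫_0^5/3 36*x^4 dx = 2500/27;  ∫_0^5/3 -120*x^3 dx = -6250/27;  ∫_0^5/3 100*x^2 dx = 12500/81.
  Sum: 2500/27 − 6250/27 + 12500/81 = 1250/81.
  ∫_0^5/3 (u')² dx = ∫_0^5/3 (144*x^2 - 240*x + 100) dx. Term by term:
    ∫_0^5/3 144*x^2 dx = 2000/9;  ∫_0^5/3 -240*x dx = -1000/3;  ∫_0^5/3 100 dx = 500/3.
  Sum: 2000/9 − 1000/3 + 500/3 = 500/9.
∫_0^5/3 u² dx = 1250/81, so ||u||_L² = 25*sqrt(2)/9.
∫_0^5/3 (u')² dx = 500/9, so ||u'||_L² = 10*sqrt(5)/3.
Ratio ||u||_L² / ||u'||_L² = sqrt(10)/6.
Sharp Poincaré constant on H^1_0(0, 5/3) is C_P = L/π = 5/(3*π), achieved by sin(3*π/5·x).
A polynomial bump cannot attain the sharp Poincaré constant (only the first sine eigenfunction does), so the ratio is strictly less than C_P, consistent with ||u||_L² ≤ C_P ||u'||_L².


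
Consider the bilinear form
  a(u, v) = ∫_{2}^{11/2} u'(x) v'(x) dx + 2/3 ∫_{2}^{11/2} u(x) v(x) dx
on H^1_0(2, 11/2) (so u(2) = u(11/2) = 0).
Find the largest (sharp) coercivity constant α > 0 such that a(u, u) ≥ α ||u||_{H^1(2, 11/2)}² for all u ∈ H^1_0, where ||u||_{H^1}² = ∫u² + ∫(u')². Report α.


α = 2*(49 + 6*π^2)/(3*(4*π^2 + 49))

Coercivity of a(·,·) on H^1_0(2, 11/2) means a(u, u) ≥ α ||u||_{H^1}² for every u ∈ H^1_0.
The interval has length L = 7/2, and Poincaré/coercivity depend only on L. Here a(u, u) = ∫(u')² + (2/3)·∫u².
Here 0 < c = 2/3 < 1. The condition a(u,u) ≥ α||u||_{H^1}² reads (1−α)∫(u')² ≥ (α−c)∫u². Any admissible α is ≤ 1 (rapidly oscillating u have ∫u²/∫(u')² → 0), and α = 1 would force 0 ≥ (1−c)∫u², impossible since c < 1; so 1−α > 0. By the sharp Poincaré inequality on H^1_0 of an interval of length L, ∫(u')² ≥ (π/L)²∫u² with equality for the first sine mode sin(π(x−x₀)/L) (x₀ the left endpoint), so the inequality holds for all u iff (1−α)(π/L)² ≥ α − c, i.e. α ≤ ((π/L)² + c)/((π/L)² + 1) = (1 + c(L/π)²)/(1 + (L/π)²). With (π/L)² = 4*π^2/49 and c = 2/3, the largest admissible constant is α = ((π/L)² + c)/((π/L)² + 1).
Simplifying, α = 2*(49 + 6*π^2)/(3*(4*π^2 + 49)).


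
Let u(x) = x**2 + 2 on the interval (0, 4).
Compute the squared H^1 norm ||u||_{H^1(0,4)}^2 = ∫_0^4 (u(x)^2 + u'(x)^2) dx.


||u||_{H^1}^2 = 5872/15

The H^1 norm (squared) on an interval (0, L) is
  ||u||_{H^1}^2 = ∫_0^L u(x)^2 dx + ∫_0^L u'(x)^2 dx.
Compute u'(x) = 2*x.
Then u(x)^2 = x**4 + 4*x**2 + 4 and u'(x)^2 = 4*x**2.
Integrate each monomial from 0 to 4 using ∫_0^4 c·x^n dx = c·4^(n+1)/(n+1):
  ∫_0^4 u(x)^2 dx = ∫_0^4 (x^4 + 4*x^2 + 4) dx. Term by term:
    ∫_0^4 x^4 dx = 1024/5;  ∫_0^4 4*x^2 dx = 256/3;  ∫_0^4 4 dx = 16.
  Sum: 1024/5 + 256/3 + 16 = 4592/15.
  ∫_0^4 u'(x)^2 dx = ∫_0^4 (4*x^2) dx. Term by term:
    ∫_0^4 4*x^2 dx = 256/3.
Adding: ||u||_{H^1}^2 = 4592/15 + 256/3 = 5872/15.


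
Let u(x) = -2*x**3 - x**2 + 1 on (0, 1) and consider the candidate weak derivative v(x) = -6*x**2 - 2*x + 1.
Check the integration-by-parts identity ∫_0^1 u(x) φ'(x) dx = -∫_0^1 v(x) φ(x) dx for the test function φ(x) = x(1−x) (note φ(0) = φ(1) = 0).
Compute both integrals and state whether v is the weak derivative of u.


LHS = 7/15, RHS = 3/10. No, v is not the weak derivative of u.

u(x) = -2*x**3 - x**2 + 1, classical derivative u'(x) = -6*x**2 - 2*x.
φ(x) = x(1−x), so φ'(x) = 1 - 2*x.
Note φ(0) = φ(1) = 0, so the boundary term u·φ vanishes.
LHS = ∫_0^1 u(x) φ'(x) dx = ∫_0^1 (4*x^4 - x^2 - 2*x + 1) dx. Term by term:
  ∫_0^1 4*x^4 dx = 4/5;  ∫_0^1 -x^2 dx = -1/3;  ∫_0^1 -2*x dx = -1;
  ∫_0^1 1 dx = 1.
Sum: 4/5 − 1/3 − 1 + 1 = 7/15.
So LHS = 7/15.
∫_0^1 v(x) φ(x) dx = ∫_0^1 (6*x^4 - 4*x^3 - 3*x^2 + x) dx. Term by term:
  ∫_0^1 6*x^4 dx = 6/5;  ∫_0^1 -4*x^3 dx = -1;  ∫_0^1 -3*x^2 dx = -1;
  ∫_0^1 x dx = 1/2.
Sum: 6/5 − 1 − 1 + 1/2 = -3/10.
So RHS = -∫_0^1 v(x) φ(x) dx = 3/10.
LHS − RHS = 1/6 ≠ 0, so the identity fails.
(For a valid weak derivative the identity must hold for EVERY test function, in particular this one. The failure shows v is NOT the weak derivative of u.)
Correct weak derivative would be u'(x) = -6*x**2 - 2*x.


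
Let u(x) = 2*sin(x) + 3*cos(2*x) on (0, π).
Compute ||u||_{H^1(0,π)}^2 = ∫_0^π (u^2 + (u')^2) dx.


||u||_{H^1(0,π)}^2 = -40 + 53*π/2

u'(x) = -6*sin(2*x) + 2*cos(x).
Expand u² and (u')² and integrate term by term on (0, π), using: for integers n ≥ 1, ∫_0^π sin²(nx) dx = ∫_0^π cos²(nx) dx = π/2; for n ≠ n', ∫_0^π sin(nx)sin(n'x) dx = ∫_0^π cos(nx)cos(n'x) dx = 0; and by product-to-sum, ∫_0^π sin(nx)cos(n'x) dx = ½∫_0^π [sin((n+n')x) + sin((n−n')x)] dx, which is 0 when n+n' is even and 2n/(n²−n'²) when n+n' is odd (it need not vanish on (0, π)).
  u² squared terms: (2)²·∫sin(x)² dx = 4·π/2 = 2*π;  (3)²·∫cos(2x)² dx = 9·π/2 = 9*π/2.
  u² cross terms: 2·(2)·(3)·∫sin(x)·cos(2x) dx = 12·(-2/3) = -8.
  So ∫_0^π u² dx = 2*π + 9*π/2 − 8 = -8 + 13*π/2.
  (u')² squared terms: (-6)²·∫sin(2x)² dx = 36·π/2 = 18*π;  (2)²·∫cos(x)² dx = 4·π/2 = 2*π.
  (u')² cross terms: 2·(-6)·(2)·∫sin(2x)·cos(x) dx = -24·(4/3) = -32.
  So ∫_0^π (u')² dx = 18*π + 2*π − 32 = -32 + 20*π.
||u||_{H^1}^2 = (-8 + 13*π/2) + (-32 + 20*π) = -40 + 53*π/2.


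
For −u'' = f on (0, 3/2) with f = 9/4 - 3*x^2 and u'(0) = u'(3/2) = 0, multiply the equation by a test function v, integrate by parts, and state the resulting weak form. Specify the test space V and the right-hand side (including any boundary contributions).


V = H^1(0, 3/2) (no boundary constraint on v; u is determined up to an additive constant); weak form: ∫_0^3/2 u'v' dx = ∫_0^3/2 (9/4 - 3*x^2) v dx for all v ∈ V.

Multiply both sides by a test function v and integrate from 0 to 3/2:
  ∫_0^3/2 −u''(x) v(x) dx = ∫_0^3/2 f(x) v(x) dx.
Integrate the LHS by parts once:
  ∫_0^3/2 −u'' v dx = −[u'(x) v(x)]_0^3/2 + ∫_0^3/2 u'(x) v'(x) dx.
Thus ∫_0^3/2 u'(x) v'(x) dx = ∫_0^3/2 f(x) v(x) dx + [u'(x) v(x)]_0^3/2.
Choose V so that boundary terms are either known or forced to vanish.
u has homogeneous Neumann: u'(0) = u'(3/2) = 0. So [u' v]_0^3/2 = 0·v(3/2) − 0·v(0) = 0 for any v; take V = H^1(0, 3/2).
Weak formulation: find u (satisfying any essential BC) such that ∫_0^3/2 u'(x) v'(x) dx = ∫_0^3/2 f v dx for all v ∈ V (homogeneous Neumann, so boundary terms vanish).
Substituting f(x) = 9/4 - 3*x^2, the right-hand side is ∫_0^3/2 (9/4 - 3*x^2) v dx.
Compatibility check (pure Neumann): taking v ≡ 1 ∈ V gives 0 = ∫_0^3/2 f dx + (0) − (0), i.e. ∫_0^3/2 f dx must equal u'(0) − u'(3/2) = 0. Indeed ∫_0^3/2 (9/4 - 3*x^2) dx = 0, so the data are compatible. The solution is then unique only up to an additive constant (fix it e.g. by requiring ∫_0^3/2 u dx = 0).


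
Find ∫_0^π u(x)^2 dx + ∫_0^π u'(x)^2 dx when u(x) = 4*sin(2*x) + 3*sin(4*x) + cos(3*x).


||u||_{H^1(0,π)}^2 = 32/7 + 243*π/2

u'(x) = -3*sin(3*x) + 8*cos(2*x) + 12*cos(4*x).
Expand u² and (u')² and integrate term by term on (0, π), using: for integers n ≥ 1, ∫_0^π sin²(nx) dx = ∫_0^π cos²(nx) dx = π/2; for n ≠ n', ∫_0^π sin(nx)sin(n'x) dx = ∫_0^π cos(nx)cos(n'x) dx = 0; and by product-to-sum, ∫_0^π sin(nx)cos(n'x) dx = ½∫_0^π [sin((n+n')x) + sin((n−n')x)] dx, which is 0 when n+n' is even and 2n/(n²−n'²) when n+n' is odd (it need not vanish on (0, π)).
  u² squared terms: (3)²·∫sin(4x)² dx = 9·π/2 = 9*π/2;  (4)²·∫sin(2x)² dx = 16·π/2 = 8*π;  (1)²·∫cos(3x)² dx = 1·π/2 = π/2.
  u² cross terms: 2·(3)·(4)·∫sin(4x)·sin(2x) dx = 24·(0) = 0;  2·(3)·(1)·∫sin(4x)·cos(3x) dx = 6·(8/7) = 48/7;  2·(4)·(1)·∫sin(2x)·cos(3x) dx = 8·(-4/5) = -32/5.
  So ∫_0^π u² dx = 9*π/2 + 8*π + π/2 + 0 + 48/7 − 32/5 = 16/35 + 13*π.
  (u')² squared terms: (-3)²·∫sin(3x)² dx = 9·π/2 = 9*π/2;  (8)²·∫cos(2x)² dx = 64·π/2 = 32*π;  (12)²·∫cos(4x)² dx = 144·π/2 = 72*π.
  (u')² cross terms: 2·(-3)·(8)·∫sin(3x)·cos(2x) dx = -48·(6/5) = -288/5;  2·(-3)·(12)·∫sin(3x)·cos(4x) dx = -72·(-6/7) = 432/7;  2·(8)·(12)·∫cos(2x)·cos(4x) dx = 192·(0) = 0.
  So ∫_0^π (u')² dx = 9*π/2 + 32*π + 72*π − 288/5 + 432/7 + 0 = 144/35 + 217*π/2.
||u||_{H^1}^2 = (16/35 + 13*π) + (144/35 + 217*π/2) = 32/7 + 243*π/2.


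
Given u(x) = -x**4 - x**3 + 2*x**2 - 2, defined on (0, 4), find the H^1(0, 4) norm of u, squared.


||u||_{H^1}^2 = 5381872/63

The H^1 norm (squared) on an interval (0, L) is
  ||u||_{H^1}^2 = ∫_0^L u(x)^2 dx + ∫_0^L u'(x)^2 dx.
Compute u'(x) = -4*x**3 - 3*x**2 + 4*x.
Then u(x)^2 = x**8 + 2*x**7 - 3*x**6 - 4*x**5 + 8*x**4 + 4*x**3 - 8*x**2 + 4 and u'(x)^2 = 16*x**6 + 24*x**5 - 23*x**4 - 24*x**3 + 16*x**2.
Integrate each monomial from 0 to 4 using ∫_0^4 c·x^n dx = c·4^(n+1)/(n+1):
  ∫_0^4 u(x)^2 dx = ∫_0^4 (x^8 + 2*x^7 - 3*x^6 - 4*x^5 + 8*x^4 + 4*x^3 - 8*x^2 + 4) dx. Term by term:
    ∫_0^4 x^8 dx = 262144/9;  ∫_0^4 2*x^7 dx = 16384;  ∫_0^4 -3*x^6 dx = -49152/7;
    ∫_0^4 -4*x^5 dx = -8192/3;  ∫_0^4 8*x^4 dx = 8192/5;  ∫_0^4 4*x^3 dx = 256;
    ∫_0^4 -8*x^2 dx = -512/3;  ∫_0^4 4 dx = 16.
  Sum: 262144/9 + 16384 − 49152/7 − 8192/3 + 8192/5 + 256 − 512/3 + 16 = 11812016/315.
  ∫_0^4 u'(x)^2 dx = ∫_0^4 (16*x^6 + 24*x^5 - 23*x^4 - 24*x^3 + 16*x^2) dx. Term by term:
    ∫_0^4 16*x^6 dx = 262144/7;  ∫_0^4 24*x^5 dx = 16384;  ∫_0^4 -23*x^4 dx = -23552/5;
    ∫_0^4 -24*x^3 dx = -1536;  ∫_0^4 16*x^2 dx = 1024/3.
  Sum: 262144/7 + 16384 − 23552/5 − 1536 + 1024/3 = 5032448/105.
Adding: ||u||_{H^1}^2 = 11812016/315 + 5032448/105 = 5381872/63.
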